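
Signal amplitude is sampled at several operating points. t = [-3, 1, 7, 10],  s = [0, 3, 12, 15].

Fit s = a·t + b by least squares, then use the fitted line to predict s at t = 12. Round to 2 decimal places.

Forming MᵀM = [[159, 15]; [15, 4]] and Mᵀs = [237, 30]ᵀ gives MᵀM·[a, b]ᵀ = Mᵀs.
Eliminating b: 4·(row 1) − 15·(row 2) gives 411·a = 4·237 − 15·30 = 498, so a = 166/137.
Then b = (30 − 15·(166/137))/4 = 405/137.
At t = 12: ŝ = (166/137)·(12) + (405/137)·(1) = 2397/137.

ŝ = 17.50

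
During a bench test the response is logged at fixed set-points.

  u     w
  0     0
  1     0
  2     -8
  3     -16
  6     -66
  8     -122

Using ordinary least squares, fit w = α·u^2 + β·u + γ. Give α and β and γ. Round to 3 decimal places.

The normal system XᵀX·[α, β, γ]ᵀ = Xᵀw is [[5490, 764, 114]; [764, 114, 20]; [114, 20, 6]]·[α, β, γ]ᵀ = [-10360, -1436, -212]ᵀ.
Row-reducing yields α = -7369/3705, β = 898/1235, γ = 121/3705.

α = -1.989, β = 0.727, γ = 0.033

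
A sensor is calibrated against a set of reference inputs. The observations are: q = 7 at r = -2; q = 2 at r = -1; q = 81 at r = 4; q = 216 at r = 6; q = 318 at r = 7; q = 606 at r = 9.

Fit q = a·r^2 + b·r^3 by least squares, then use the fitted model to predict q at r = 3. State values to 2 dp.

q̂ = 40.64

With design matrix M, MᵀM = [[10531, 84623]; [84623, 699907]] and Mᵀq = [73770, 602630]ᵀ.
Determinant 10531·699907 − 84623² = 209668488.
a = (73770·699907 − 84623·602630)/209668488 = 158945225/52417122; b = (10531·602630 − 84623·73770)/209668488 = 25914455/52417122.
At r = 3: q̂ = (158945225/52417122)·(9) + (25914455/52417122)·(27) = 355032885/8736187.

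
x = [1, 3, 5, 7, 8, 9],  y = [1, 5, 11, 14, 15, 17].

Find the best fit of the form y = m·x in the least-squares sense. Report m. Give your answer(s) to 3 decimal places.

m = 1.930

With design matrix A, AᵀA = [[229]] and Aᵀy = [442]ᵀ.
m = 442/229 = 1.93013.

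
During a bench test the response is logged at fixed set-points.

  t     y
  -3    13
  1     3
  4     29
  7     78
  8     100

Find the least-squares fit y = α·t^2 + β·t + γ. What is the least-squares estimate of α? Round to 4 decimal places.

Entries of XᵀX: Σt^2·t^2 = 6835, Σt^2·t = 893, Σt^2 = 139, Σt·t = 139, Σt = 17, Σ1 = 5.
And Σt^2·y = 10806, Σt·y = 1426, Σy = 223.
So XᵀX·[α, β, γ]ᵀ = Xᵀy: [[6835, 893, 139]; [893, 139, 17]; [139, 17, 5]]·[α, β, γ]ᵀ = [10806, 1426, 223]ᵀ.
Row-reducing yields α = 116641/80616, β = 59107/80616, γ = 25315/13436.

α = 1.4469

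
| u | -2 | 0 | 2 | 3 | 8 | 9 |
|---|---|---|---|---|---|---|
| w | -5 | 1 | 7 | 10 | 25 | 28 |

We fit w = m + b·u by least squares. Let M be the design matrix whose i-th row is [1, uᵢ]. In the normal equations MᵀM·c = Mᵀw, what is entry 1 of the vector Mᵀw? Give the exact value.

66

Entry 1 ↔ basis 1, so (Mᵀw)_{1} = Σᵢ wᵢ = (1)·(-5) + (1)·(1) + (1)·(7) + (1)·(10) + (1)·(25) + (1)·(28) = 66.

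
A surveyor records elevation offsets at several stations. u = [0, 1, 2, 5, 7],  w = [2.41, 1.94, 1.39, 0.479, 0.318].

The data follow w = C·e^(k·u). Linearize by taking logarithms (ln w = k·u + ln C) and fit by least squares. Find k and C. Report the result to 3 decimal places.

k = -0.304, C = 2.487

Linearized form: ln w = k·u + ln C. From the 5 transformed points,
Σu = 15.0000, Σ(u)² = 79.0000, Σln w = -0.0101, Σu·ln w = -10.3789.
Equations: 79.0000·k + 15.0000·ln C = -10.3789;  15.0000·k + 5·ln C = -0.0101.
Slope k = (n·Σu·ln w − Σu·Σln w)/(n·Σ(u)² − (Σu)²) = (5·-10.3789 − 15.0000·-0.0101)/170.0000 = -0.30437; ln C = (Σln w − k·Σu)/n = 0.91107, so C = exp(0.91107) = 2.48699.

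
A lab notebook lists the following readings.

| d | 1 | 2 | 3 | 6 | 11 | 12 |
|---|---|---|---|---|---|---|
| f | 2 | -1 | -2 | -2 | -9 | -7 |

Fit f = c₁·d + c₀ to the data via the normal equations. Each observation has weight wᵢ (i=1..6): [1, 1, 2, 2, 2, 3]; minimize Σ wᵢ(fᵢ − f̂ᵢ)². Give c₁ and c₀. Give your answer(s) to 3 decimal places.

Entries of XᵀWX: Σwᵢ·d·d = 769, Σwᵢ·d = 79, Σwᵢ·1 = 11.
For XᵀWf: Σwᵢ·d·f = -486, Σwᵢ·f = -46.
Normal equations: [[769, 79]; [79, 11]]·[c₁, c₀]ᵀ = [-486, -46]ᵀ.
Eliminating c₀: 11·(row 1) − 79·(row 2) gives 2218·c₁ = 11·(-486) − 79·(-46) = -1712, so c₁ = -856/1109.
Then c₀ = ((-46) − 79·(-856/1109))/11 = 1510/1109.

c₁ = -0.772, c₀ = 1.362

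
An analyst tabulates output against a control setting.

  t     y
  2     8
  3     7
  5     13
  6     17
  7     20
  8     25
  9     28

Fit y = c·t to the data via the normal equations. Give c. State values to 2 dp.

c = 2.97

AᵀA·[c]ᵀ = Aᵀy reads: 268·c = 796.
Hence c = 796 / 268 ≈ 2.97015.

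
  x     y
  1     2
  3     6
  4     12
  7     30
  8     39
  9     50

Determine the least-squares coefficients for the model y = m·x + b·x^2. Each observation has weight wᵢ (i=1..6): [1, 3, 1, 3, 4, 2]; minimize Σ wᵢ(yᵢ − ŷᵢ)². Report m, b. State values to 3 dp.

m = 0.368, b = 0.568

AᵀWA·[m, b]ᵀ = AᵀWy reads: 609·m + 4681·b = 2882;  4681·m + 37209·b = 22850.
det = 609·37209 − 4681² = 748520.
m = (2882·37209 − 4681·22850)/748520 = 34436/93565; b = (609·22850 − 4681·2882)/748520 = 53126/93565.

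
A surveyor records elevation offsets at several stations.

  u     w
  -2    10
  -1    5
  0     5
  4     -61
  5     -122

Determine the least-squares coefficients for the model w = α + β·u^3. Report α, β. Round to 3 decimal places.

α = 3.576, β = -1.005

The normal system MᵀM·[α, β]ᵀ = Mᵀw is [[5, 180]; [180, 19786]]·[α, β]ᵀ = [-163, -19239]ᵀ.
Eliminating β: 19786·(row 1) − 180·(row 2) gives 66530·α = 19786·(-163) − 180·(-19239) = 237902, so α = 118951/33265.
Then β = ((-19239) − 180·(118951/33265))/19786 = -13371/13306.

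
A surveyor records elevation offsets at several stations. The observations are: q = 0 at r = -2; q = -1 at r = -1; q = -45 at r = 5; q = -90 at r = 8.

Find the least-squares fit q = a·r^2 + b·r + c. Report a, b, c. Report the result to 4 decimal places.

Forming MᵀM = [[4738, 628, 94]; [628, 94, 10]; [94, 10, 4]] and Mᵀq = [-6886, -944, -136]ᵀ gives MᵀM·[a, b, c]ᵀ = Mᵀq.
Solving the 3×3 system (Gaussian elimination) gives a = -2873/3342, b = -4297/1114, c = -13885/3342.

a = -0.8597, b = -3.8573, c = -4.1547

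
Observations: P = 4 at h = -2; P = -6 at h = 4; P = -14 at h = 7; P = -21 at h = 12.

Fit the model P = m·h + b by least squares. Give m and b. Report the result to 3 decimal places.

From the data, Σh·h = 213, Σh = 21, Σ1 = 4.
Right-hand side: Σh·P = -382, ΣP = -37.
Δ = 213·4 − 21² = 411.
m = ((-382)·4 − 21·(-37))/411 = -751/411; b = (213·(-37) − 21·(-382))/411 = 47/137.

m = -1.827, b = 0.343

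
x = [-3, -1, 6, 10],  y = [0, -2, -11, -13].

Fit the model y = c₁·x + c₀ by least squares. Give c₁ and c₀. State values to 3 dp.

c₁ = -1.055, c₀ = -3.336

The normal system AᵀA·[c₁, c₀]ᵀ = Aᵀy is [[146, 12]; [12, 4]]·[c₁, c₀]ᵀ = [-194, -26]ᵀ.
Determinant 146·4 − 12² = 440.
c₁ = ((-194)·4 − 12·(-26))/440 = -58/55; c₀ = (146·(-26) − 12·(-194))/440 = -367/110.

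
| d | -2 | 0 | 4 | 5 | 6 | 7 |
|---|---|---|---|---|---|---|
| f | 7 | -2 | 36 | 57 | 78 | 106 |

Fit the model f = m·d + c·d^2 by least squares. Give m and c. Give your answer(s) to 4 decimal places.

m = 0.8527, c = 2.0462

With design matrix X, XᵀX = [[130, 740]; [740, 4594]] and Xᵀf = [1625, 10031]ᵀ.
Eliminating c: 4594·(row 1) − 740·(row 2) gives 49620·m = 4594·1625 − 740·10031 = 42310, so m = 4231/4962.
Then c = (10031 − 740·(4231/4962))/4594 = 10153/4962.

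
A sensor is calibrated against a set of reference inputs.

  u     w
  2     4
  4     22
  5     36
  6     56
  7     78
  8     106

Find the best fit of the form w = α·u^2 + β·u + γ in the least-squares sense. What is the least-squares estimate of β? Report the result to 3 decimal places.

With design matrix M, MᵀM = [[8690, 1268, 194]; [1268, 194, 32]; [194, 32, 6]] and Mᵀw = [13890, 2006, 302]ᵀ.
Row-reducing yields α = 43/21, β = -53/15, γ = 104/35.

β = -3.533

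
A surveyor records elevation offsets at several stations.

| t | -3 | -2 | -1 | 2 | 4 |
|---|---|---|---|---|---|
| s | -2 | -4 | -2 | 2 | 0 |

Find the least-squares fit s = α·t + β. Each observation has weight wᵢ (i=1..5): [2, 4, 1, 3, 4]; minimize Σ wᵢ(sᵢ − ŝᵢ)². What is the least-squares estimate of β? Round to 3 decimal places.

Entries of XᵀWX: Σwᵢ·t·t = 111, Σwᵢ·t = 7, Σwᵢ·1 = 14.
Moment sums: Σwᵢ·t·s = 58, Σwᵢ·s = -16.
So XᵀWX·[α, β]ᵀ = XᵀWs: [[111, 7]; [7, 14]]·[α, β]ᵀ = [58, -16]ᵀ.
det = 111·14 − 7² = 1505.
α = (58·14 − 7·(-16))/1505 = 132/215; β = (111·(-16) − 7·58)/1505 = -2182/1505.

β = -1.450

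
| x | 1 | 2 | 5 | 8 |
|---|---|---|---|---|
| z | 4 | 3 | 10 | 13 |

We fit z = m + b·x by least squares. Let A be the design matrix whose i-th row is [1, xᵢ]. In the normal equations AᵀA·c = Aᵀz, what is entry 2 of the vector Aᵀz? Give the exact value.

Entry 2 ↔ basis x, so (Aᵀz)_{2} = Σᵢ (x)·zᵢ = (1)·(4) + (2)·(3) + (5)·(10) + (8)·(13) = 164.

164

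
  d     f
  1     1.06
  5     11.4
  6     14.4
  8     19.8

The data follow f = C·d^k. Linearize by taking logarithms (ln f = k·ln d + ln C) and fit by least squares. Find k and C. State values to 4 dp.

Let Y = ln f. Fitting Y = k·ln d + ln C by least squares:
Σln d = 5.4806, Σ(ln d)² = 10.1248, Σln f = 8.1448, Σln d·ln f = 14.9043.
Equations: 10.1248·k + 5.4806·ln C = 14.9043;  5.4806·k + 4·ln C = 8.1448.
Solving (det = 10.4617): k = 1.43177, ln C = 0.07445, so C = exp(0.07445) = 1.07729.

k = 1.4318, C = 1.0773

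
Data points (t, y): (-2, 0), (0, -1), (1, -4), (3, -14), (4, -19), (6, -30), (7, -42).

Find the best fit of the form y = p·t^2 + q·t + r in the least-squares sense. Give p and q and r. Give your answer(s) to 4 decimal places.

The normal system MᵀM·[p, q, r]ᵀ = Mᵀy is [[4051, 643, 115]; [643, 115, 19]; [115, 19, 7]]·[p, q, r]ᵀ = [-3572, -596, -110]ᵀ.
Solving the 3×3 system (Gaussian elimination) gives p = -47/96, q = -205/96, r = -15/8.

p = -0.4896, q = -2.1354, r = -1.8750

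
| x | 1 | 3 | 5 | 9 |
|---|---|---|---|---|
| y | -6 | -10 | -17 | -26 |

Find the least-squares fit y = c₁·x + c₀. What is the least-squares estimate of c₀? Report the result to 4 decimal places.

MᵀM·[c₁, c₀]ᵀ = Mᵀy reads: 116·c₁ + 18·c₀ = -355;  18·c₁ + 4·c₀ = -59.
Eliminating c₀: 4·(row 1) − 18·(row 2) gives 140·c₁ = 4·(-355) − 18·(-59) = -358, so c₁ = -179/70.
Then c₀ = ((-59) − 18·(-179/70))/4 = -227/70.

c₀ = -3.2429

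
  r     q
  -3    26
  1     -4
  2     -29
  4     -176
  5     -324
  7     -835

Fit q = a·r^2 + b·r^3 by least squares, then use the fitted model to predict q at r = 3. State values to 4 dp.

Sums needed: Σr^2·r^2 = 3380, Σr^2·r^3 = 20746, Σr^3·r^3 = 138164.
Right-hand side: Σr^2·q = -51717, Σr^3·q = -339107.
Normal equations: [[3380, 20746]; [20746, 138164]]·[a, b]ᵀ = [-51717, -339107]ᵀ.
det = 3380·138164 − 20746² = 36597804.
a = ((-51717)·138164 − 20746·(-339107))/36597804 = -55156883/18298902; b = (3380·(-339107) − 20746·(-51717))/36597804 = -36630389/18298902.
At r = 3: q̂ = (-55156883/18298902)·(9) + (-36630389/18298902)·(27) = -247572075/3049817.

q̂ = -81.1760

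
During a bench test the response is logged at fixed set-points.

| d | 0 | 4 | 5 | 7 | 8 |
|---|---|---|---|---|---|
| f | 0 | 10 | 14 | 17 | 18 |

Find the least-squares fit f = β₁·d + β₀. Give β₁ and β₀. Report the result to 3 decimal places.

Entries of AᵀA: Σd·d = 154, Σd = 24, Σ1 = 5.
For Aᵀf: Σd·f = 373, Σf = 59.
AᵀA·[β₁, β₀]ᵀ = Aᵀf becomes [[154, 24]; [24, 5]]·[β₁, β₀]ᵀ = [373, 59]ᵀ.
det = 154·5 − 24² = 194.
β₁ = (373·5 − 24·59)/194 = 449/194; β₀ = (154·59 − 24·373)/194 = 67/97.

β₁ = 2.314, β₀ = 0.691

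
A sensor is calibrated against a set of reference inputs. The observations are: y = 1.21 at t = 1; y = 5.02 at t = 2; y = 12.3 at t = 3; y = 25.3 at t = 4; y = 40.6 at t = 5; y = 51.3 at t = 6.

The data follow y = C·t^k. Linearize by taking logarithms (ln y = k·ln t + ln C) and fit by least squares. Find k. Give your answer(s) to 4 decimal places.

k = 2.1493

Linearized form: ln y = k·ln t + ln C. From the 6 transformed points,
Σln t = 6.5793, Σ(ln t)² = 9.4099, Σln y = 15.1859, Σln t·ln y = 21.3706.
Equations: 9.4099·k + 6.5793·ln C = 21.3706;  6.5793·k + 6·ln C = 15.1859.
Δ = 9.4099·6 − (6.5793)² = 13.1729; k = (21.3706·6 − 6.5793·15.1859)/13.1729 = 2.14926, ln C = (9.4099·15.1859 − 6.5793·21.3706)/13.1729 = 0.17423.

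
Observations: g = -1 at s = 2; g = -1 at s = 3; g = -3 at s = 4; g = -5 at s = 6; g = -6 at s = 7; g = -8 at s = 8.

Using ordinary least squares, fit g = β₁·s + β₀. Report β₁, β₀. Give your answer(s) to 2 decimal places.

The normal system XᵀX·[β₁, β₀]ᵀ = Xᵀg is [[178, 30]; [30, 6]]·[β₁, β₀]ᵀ = [-153, -24]ᵀ.
Determinant 178·6 − 30² = 168.
β₁ = ((-153)·6 − 30·(-24))/168 = -33/28; β₀ = (178·(-24) − 30·(-153))/168 = 53/28.

β₁ = -1.18, β₀ = 1.89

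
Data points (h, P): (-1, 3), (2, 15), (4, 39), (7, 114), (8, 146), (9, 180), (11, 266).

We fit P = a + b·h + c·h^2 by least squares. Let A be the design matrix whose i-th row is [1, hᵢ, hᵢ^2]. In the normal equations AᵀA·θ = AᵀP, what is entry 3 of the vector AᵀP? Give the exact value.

62383

Entry 3 ↔ basis h^2, so (AᵀP)_{3} = Σᵢ (h^2)·Pᵢ = (1)·(3) + (4)·(15) + (16)·(39) + (49)·(114) + (64)·(146) + (81)·(180) + (121)·(266) = 62383.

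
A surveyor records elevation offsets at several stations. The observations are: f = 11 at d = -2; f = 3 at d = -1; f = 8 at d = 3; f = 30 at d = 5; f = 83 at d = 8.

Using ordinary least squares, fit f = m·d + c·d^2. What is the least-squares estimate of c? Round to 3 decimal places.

Normal-equation sums: Σd·d = 103, Σd·d^2 = 655, Σd^2·d^2 = 4819.
And Σd·f = 813, Σd^2·f = 6181.
MᵀM·[m, c]ᵀ = Mᵀf becomes [[103, 655]; [655, 4819]]·[m, c]ᵀ = [813, 6181]ᵀ.
Δ = 103·4819 − 655² = 67332.
m = (813·4819 − 655·6181)/67332 = -32677/16833; c = (103·6181 − 655·813)/67332 = 26032/16833.

c = 1.546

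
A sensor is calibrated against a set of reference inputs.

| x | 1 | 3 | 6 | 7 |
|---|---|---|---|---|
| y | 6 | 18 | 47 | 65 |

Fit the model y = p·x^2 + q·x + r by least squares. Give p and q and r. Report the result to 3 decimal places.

p = 1.092, q = 0.832, r = 4.534

From the data, Σx^2·x^2 = 3779, Σx^2·x = 587, Σx^2 = 95, Σx·x = 95, Σx = 17, Σ1 = 4.
Moment sums: Σx^2·y = 5045, Σx·y = 797, Σy = 136.
So MᵀM·[p, q, r]ᵀ = Mᵀy: [[3779, 587, 95]; [587, 95, 17]; [95, 17, 4]]·[p, q, r]ᵀ = [5045, 797, 136]ᵀ.
Inverting the 3×3 Gram matrix, [p, q, r]ᵀ = [773/708, 589/708, 535/118]ᵀ.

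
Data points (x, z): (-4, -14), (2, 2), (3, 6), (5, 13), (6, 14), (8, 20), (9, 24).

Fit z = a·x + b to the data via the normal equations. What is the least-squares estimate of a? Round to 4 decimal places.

Sums needed: Σx·x = 235, Σx = 29, Σ1 = 7.
Right-hand side: Σx·z = 603, Σz = 65.
So MᵀM·[a, b]ᵀ = Mᵀz: [[235, 29]; [29, 7]]·[a, b]ᵀ = [603, 65]ᵀ.
Eliminating b: 7·(row 1) − 29·(row 2) gives 804·a = 7·603 − 29·65 = 2336, so a = 584/201.
Then b = (65 − 29·(584/201))/7 = -553/201.

a = 2.9055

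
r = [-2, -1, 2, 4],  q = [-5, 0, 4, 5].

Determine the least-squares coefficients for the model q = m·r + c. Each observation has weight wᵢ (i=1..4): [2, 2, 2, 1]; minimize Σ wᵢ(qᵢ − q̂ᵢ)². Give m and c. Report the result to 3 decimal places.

With design matrix X, XᵀWX = [[34, 2]; [2, 7]] and XᵀWq = [56, 3]ᵀ.
Eliminating c: 7·(row 1) − 2·(row 2) gives 234·m = 7·56 − 2·3 = 386, so m = 193/117.
Then c = (3 − 2·(193/117))/7 = -5/117.

m = 1.650, c = -0.043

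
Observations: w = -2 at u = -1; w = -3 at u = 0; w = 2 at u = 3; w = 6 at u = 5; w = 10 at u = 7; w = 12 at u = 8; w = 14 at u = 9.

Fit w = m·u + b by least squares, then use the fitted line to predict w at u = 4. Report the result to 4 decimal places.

Compute the Gram sums: Σu·u = 229, Σu = 31, Σ1 = 7.
And Σu·w = 330, Σw = 39.
Δ = 229·7 − 31² = 642.
m = (330·7 − 31·39)/642 = 367/214; b = (229·39 − 31·330)/642 = -433/214.
At u = 4: ŵ = (367/214)·(4) + (-433/214)·(1) = 1035/214.

ŵ = 4.8364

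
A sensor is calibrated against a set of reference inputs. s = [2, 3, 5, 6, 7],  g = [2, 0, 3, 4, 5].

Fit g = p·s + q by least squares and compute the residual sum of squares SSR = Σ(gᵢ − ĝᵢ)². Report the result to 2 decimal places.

SSR = 4.05

Setting ∂/∂p … = 0 gives: 123·p + 23·q = 78;  23·p + 5·q = 14.
det = 123·5 − 23² = 86.
p = (78·5 − 23·14)/86 = 34/43; q = (123·14 − 23·78)/86 = -36/43.
Residuals: 54/43, -66/43, -5/43, 4/43, 13/43; SSR = 174/43.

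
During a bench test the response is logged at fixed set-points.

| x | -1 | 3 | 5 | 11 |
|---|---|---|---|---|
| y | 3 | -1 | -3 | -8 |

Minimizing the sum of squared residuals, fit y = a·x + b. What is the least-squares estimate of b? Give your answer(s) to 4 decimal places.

Forming AᵀA = [[156, 18]; [18, 4]] and Aᵀy = [-109, -9]ᵀ gives AᵀA·[a, b]ᵀ = Aᵀy.
Eliminating b: 4·(row 1) − 18·(row 2) gives 300·a = 4·(-109) − 18·(-9) = -274, so a = -137/150.
Then b = ((-9) − 18·(-137/150))/4 = 93/50.

b = 1.8600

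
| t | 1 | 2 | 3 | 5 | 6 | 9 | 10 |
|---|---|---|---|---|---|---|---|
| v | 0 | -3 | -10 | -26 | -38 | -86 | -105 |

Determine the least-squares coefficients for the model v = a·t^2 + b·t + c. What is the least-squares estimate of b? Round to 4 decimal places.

The normal equations are: 18580·a + 2106·b + 256·c = -19586;  2106·a + 256·b + 36·c = -2218;  256·a + 36·b + 7·c = -268.
Inverting the 3×3 Gram matrix, [a, b, c]ᵀ = [-53257/52401, -9217/17467, 83680/52401]ᵀ.

b = -0.5277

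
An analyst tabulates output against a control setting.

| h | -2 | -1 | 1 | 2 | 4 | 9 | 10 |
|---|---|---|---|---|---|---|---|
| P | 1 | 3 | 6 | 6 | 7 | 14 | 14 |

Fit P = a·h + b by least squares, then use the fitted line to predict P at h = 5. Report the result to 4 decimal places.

Entries of AᵀA: Σh·h = 207, Σh = 23, Σ1 = 7.
Right-hand side: Σh·P = 307, ΣP = 51.
AᵀA·[a, b]ᵀ = AᵀP becomes [[207, 23]; [23, 7]]·[a, b]ᵀ = [307, 51]ᵀ.
Determinant 207·7 − 23² = 920.
a = (307·7 − 23·51)/920 = 122/115; b = (207·51 − 23·307)/920 = 19/5.
At h = 5: P̂ = (122/115)·(5) + (19/5)·(1) = 1047/115.

P̂ = 9.1043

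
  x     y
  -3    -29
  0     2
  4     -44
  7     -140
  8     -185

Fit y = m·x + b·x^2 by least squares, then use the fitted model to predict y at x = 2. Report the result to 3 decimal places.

Sums needed: Σx·x = 138, Σx·x^2 = 892, Σx^2·x^2 = 6834.
And Σx·y = -2549, Σx^2·y = -19665.
AᵀA·[m, b]ᵀ = Aᵀy becomes [[138, 892]; [892, 6834]]·[m, b]ᵀ = [-2549, -19665]ᵀ.
det = 138·6834 − 892² = 147428.
m = ((-2549)·6834 − 892·(-19665))/147428 = 60657/73714; b = (138·(-19665) − 892·(-2549))/147428 = -220031/73714.
At x = 2: ŷ = (60657/73714)·(2) + (-220031/73714)·(4) = -379405/36857.

ŷ = -10.294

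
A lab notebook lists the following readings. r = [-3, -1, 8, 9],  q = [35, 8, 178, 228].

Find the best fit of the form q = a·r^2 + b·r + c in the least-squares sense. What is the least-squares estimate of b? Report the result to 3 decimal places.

Compute the Gram sums: Σr^2·r^2 = 10739, Σr^2·r = 1213, Σr^2 = 155, Σr·r = 155, Σr = 13, Σ1 = 4.
Right-hand side: Σr^2·q = 30183, Σr·q = 3363, Σq = 449.
Normal equations: [[10739, 1213, 155]; [1213, 155, 13]; [155, 13, 4]]·[a, b, c]ᵀ = [30183, 3363, 449]ᵀ.
Solving the 3×3 system (Gaussian elimination) gives a = 60793/20388, b = -38171/20388, c = 4740/1699.

b = -1.872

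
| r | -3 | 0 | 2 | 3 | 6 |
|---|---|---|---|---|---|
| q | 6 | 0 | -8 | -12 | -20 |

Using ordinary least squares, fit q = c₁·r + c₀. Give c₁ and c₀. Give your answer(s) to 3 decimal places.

From the data, Σr·r = 58, Σr = 8, Σ1 = 5.
And Σr·q = -190, Σq = -34.
MᵀM·[c₁, c₀]ᵀ = Mᵀq becomes [[58, 8]; [8, 5]]·[c₁, c₀]ᵀ = [-190, -34]ᵀ.
Eliminating c₀: 5·(row 1) − 8·(row 2) gives 226·c₁ = 5·(-190) − 8·(-34) = -678, so c₁ = -3.
Then c₀ = ((-34) − 8·(-3))/5 = -2.

c₁ = -3.000, c₀ = -2.000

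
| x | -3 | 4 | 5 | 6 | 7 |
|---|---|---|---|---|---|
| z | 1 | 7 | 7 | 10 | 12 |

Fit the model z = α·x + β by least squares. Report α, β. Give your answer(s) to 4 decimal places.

α = 1.0096, β = 3.5637

Entries of AᵀA: Σx·x = 135, Σx = 19, Σ1 = 5.
For Aᵀz: Σx·z = 204, Σz = 37.
So AᵀA·[α, β]ᵀ = Aᵀz: [[135, 19]; [19, 5]]·[α, β]ᵀ = [204, 37]ᵀ.
Eliminating β: 5·(row 1) − 19·(row 2) gives 314·α = 5·204 − 19·37 = 317, so α = 317/314.
Then β = (37 − 19·(317/314))/5 = 1119/314.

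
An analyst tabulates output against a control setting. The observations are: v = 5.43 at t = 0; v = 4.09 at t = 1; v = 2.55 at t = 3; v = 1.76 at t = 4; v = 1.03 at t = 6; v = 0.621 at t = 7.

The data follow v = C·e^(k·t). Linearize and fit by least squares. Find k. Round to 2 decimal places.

k = -0.30

Linearized form: ln v = k·t + ln C. From the 6 transformed points,
Σt = 21.0000, Σ(t)² = 111.0000, Σln v = 4.1550, Σt·ln v = 3.3205.
Equations: 111.0000·k + 21.0000·ln C = 3.3205;  21.0000·k + 6·ln C = 4.1550.
Δ = 111.0000·6 − (21.0000)² = 225.0000; k = (3.3205·6 − 21.0000·4.1550)/225.0000 = -0.29926, ln C = (111.0000·4.1550 − 21.0000·3.3205)/225.0000 = 1.73990.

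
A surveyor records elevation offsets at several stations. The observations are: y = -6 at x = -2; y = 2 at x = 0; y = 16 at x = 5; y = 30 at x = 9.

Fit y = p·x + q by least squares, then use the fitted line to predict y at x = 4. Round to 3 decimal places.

ŷ = 13.689

Entries of AᵀA: Σx·x = 110, Σx = 12, Σ1 = 4.
Right-hand side: Σx·y = 362, Σy = 42.
Normal equations: [[110, 12]; [12, 4]]·[p, q]ᵀ = [362, 42]ᵀ.
Eliminating q: 4·(row 1) − 12·(row 2) gives 296·p = 4·362 − 12·42 = 944, so p = 118/37.
Then q = (42 − 12·(118/37))/4 = 69/74.
At x = 4: ŷ = (118/37)·(4) + (69/74)·(1) = 1013/74.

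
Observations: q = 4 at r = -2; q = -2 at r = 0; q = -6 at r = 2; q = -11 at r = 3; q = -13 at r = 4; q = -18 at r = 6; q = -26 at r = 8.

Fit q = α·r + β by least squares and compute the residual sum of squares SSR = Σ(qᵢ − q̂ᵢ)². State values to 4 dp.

SSR = 5.0714

Sums needed: Σr·r = 133, Σr = 21, Σ1 = 7.
And Σr·q = -421, Σq = -72.
Eliminating β: 7·(row 1) − 21·(row 2) gives 490·α = 7·(-421) − 21·(-72) = -1435, so α = -41/14.
Then β = ((-72) − 21·(-41/14))/7 = -3/2.
Residuals: -5/14, -1/2, 19/14, -5/7, 3/14, 15/14, -15/14; SSR = 71/14.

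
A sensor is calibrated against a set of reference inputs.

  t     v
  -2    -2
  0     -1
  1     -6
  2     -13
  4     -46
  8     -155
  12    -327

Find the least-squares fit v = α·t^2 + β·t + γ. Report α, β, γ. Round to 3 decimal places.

α = -1.998, β = -3.260, γ = -0.414

Entries of AᵀA: Σt^2·t^2 = 25121, Σt^2·t = 2305, Σt^2 = 233, Σt·t = 233, Σt = 25, Σ1 = 7.
And Σt^2·v = -57810, Σt·v = -5376, Σv = -550.
Normal equations: [[25121, 2305, 233]; [2305, 233, 25]; [233, 25, 7]]·[α, β, γ]ᵀ = [-57810, -5376, -550]ᵀ.
Row-reducing yields α = -380425/190372, β = -620559/190372, γ = -19700/47593.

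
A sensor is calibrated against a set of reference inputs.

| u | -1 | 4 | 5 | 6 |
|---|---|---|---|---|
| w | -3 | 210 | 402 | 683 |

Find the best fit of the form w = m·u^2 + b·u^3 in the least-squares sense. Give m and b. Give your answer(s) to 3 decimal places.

Sums needed: Σu^2·u^2 = 2178, Σu^2·u^3 = 11924, Σu^3·u^3 = 66378.
Right-hand side: Σu^2·w = 37995, Σu^3·w = 211221.
Eliminating b: 66378·(row 1) − 11924·(row 2) gives 2389508·m = 66378·37995 − 11924·211221 = 3432906, so m = 1716453/1194754.
Then b = (211221 − 11924·(1716453/1194754))/66378 = 317589/108614.

m = 1.437, b = 2.924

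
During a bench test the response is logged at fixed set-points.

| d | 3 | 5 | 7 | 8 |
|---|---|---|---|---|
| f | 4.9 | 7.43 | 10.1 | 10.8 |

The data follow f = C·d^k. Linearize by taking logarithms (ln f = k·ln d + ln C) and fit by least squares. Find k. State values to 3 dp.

k = 0.824

Let Y = ln f. Fitting Y = k·ln d + ln C by least squares:
Σln d = 6.7334, Σ(ln d)² = 11.9079, Σln f = 8.2868, Σln d·ln f = 14.4218.
Normal system: [[11.9079, 6.7334]; [6.7334, 4]]·[k, ln C]ᵀ = [14.4218, 8.2868]ᵀ.
Solving (det = 2.2928): k = 0.82374, ln C = 0.68506.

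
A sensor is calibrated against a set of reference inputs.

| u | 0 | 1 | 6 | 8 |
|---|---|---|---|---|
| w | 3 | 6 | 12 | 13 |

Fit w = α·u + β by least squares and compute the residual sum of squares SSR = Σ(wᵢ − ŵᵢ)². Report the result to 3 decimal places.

SSR = 2.626

Entries of AᵀA: Σu·u = 101, Σu = 15, Σ1 = 4.
For Aᵀw: Σu·w = 182, Σw = 34.
Eliminating β: 4·(row 1) − 15·(row 2) gives 179·α = 4·182 − 15·34 = 218, so α = 218/179.
Then β = (34 − 15·(218/179))/4 = 704/179.
Residuals: -167/179, 152/179, 136/179, -121/179; SSR = 470/179.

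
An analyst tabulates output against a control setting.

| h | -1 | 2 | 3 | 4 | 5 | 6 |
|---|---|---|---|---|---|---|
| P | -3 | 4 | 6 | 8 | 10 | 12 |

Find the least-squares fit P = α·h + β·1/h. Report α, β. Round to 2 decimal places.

α = 1.95, β = 0.85

Sums needed: Σh·h = 91, Σh·1/h = 6, Σ1/h·1/h = 5369/3600.
Right-hand side: Σh·P = 183, Σ1/h·P = 13.
Normal equations: [[91, 6]; [6, 5369/3600]]·[α, β]ᵀ = [183, 13]ᵀ.
Determinant 91·(5369/3600) − 6² = 358979/3600.
α = (183·(5369/3600) − 6·13)/(358979/3600) = 701727/358979; β = (91·13 − 6·183)/(358979/3600) = 306000/358979.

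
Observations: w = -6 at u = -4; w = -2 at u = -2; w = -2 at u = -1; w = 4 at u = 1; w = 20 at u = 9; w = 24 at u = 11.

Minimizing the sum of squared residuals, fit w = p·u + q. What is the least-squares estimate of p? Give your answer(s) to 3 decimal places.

Compute the Gram sums: Σu·u = 224, Σu = 14, Σ1 = 6.
Right-hand side: Σu·w = 478, Σw = 38.
Normal equations: [[224, 14]; [14, 6]]·[p, q]ᵀ = [478, 38]ᵀ.
det = 224·6 − 14² = 1148.
p = (478·6 − 14·38)/1148 = 584/287; q = (224·38 − 14·478)/1148 = 65/41.

p = 2.035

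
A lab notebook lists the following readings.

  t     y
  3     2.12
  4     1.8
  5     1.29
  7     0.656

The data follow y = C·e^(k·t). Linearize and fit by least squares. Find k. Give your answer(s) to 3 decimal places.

Linearized form: ln y = k·t + ln C. From the 4 transformed points,
AᵀA = [[99.0000, 19.0000]; [19.0000, 4]], rhs = [2.9274, 1.1723]ᵀ  (here Σt = 19.0000, Σ(t)² = 99.0000, Σln y = 1.1723, Σt·ln y = 2.9274).
Slope k = (n·Σt·ln y − Σt·Σln y)/(n·Σ(t)² − (Σt)²) = (4·2.9274 − 19.0000·1.1723)/35.0000 = -0.30180; ln C = (Σln y − k·Σt)/n = 1.72661.

k = -0.302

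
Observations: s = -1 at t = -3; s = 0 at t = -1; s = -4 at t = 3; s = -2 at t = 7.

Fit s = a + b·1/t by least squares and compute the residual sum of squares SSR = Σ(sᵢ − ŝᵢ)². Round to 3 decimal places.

Entries of AᵀA: Σ1 = 4, Σ1/t = -6/7, Σ1/t·1/t = 548/441.
And Σs = -7, Σ1/t·s = -9/7.
So AᵀA·[a, b]ᵀ = Aᵀs: [[4, -6/7]; [-6/7, 548/441]]·[a, b]ᵀ = [-7, -9/7]ᵀ.
Determinant 4·(548/441) − (-6/7)² = 1868/441.
a = ((-7)·(548/441) − (-6/7)·(-9/7))/(1868/441) = -2161/934; b = (4·(-9/7) − (-6/7)·(-7))/(1868/441) = -2457/934.
Residuals: 204/467, -148/467, -378/467, 322/467; SSR = 664/467.

SSR = 1.422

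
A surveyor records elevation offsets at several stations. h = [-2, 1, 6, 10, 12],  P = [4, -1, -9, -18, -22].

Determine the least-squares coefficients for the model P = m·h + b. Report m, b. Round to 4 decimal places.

The normal equations are: 285·m + 27·b = -507;  27·m + 5·b = -46.
(Σh·h = 285, Σh = 27, Σ1 = 5, Σh·P = -507, ΣP = -46.)
Eliminating b: 5·(row 1) − 27·(row 2) gives 696·m = 5·(-507) − 27·(-46) = -1293, so m = -431/232.
Then b = ((-46) − 27·(-431/232))/5 = 193/232.

m = -1.8578, b = 0.8319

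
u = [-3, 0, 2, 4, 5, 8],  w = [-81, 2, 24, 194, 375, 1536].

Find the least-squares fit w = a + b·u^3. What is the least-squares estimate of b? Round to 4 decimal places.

b = 2.9984

Sums needed: Σ1 = 6, Σu^3 = 682, Σu^3·u^3 = 282658.
Moment sums: Σw = 2050, Σu^3·w = 848102.
So MᵀM·[a, b]ᵀ = Mᵀw: [[6, 682]; [682, 282658]]·[a, b]ᵀ = [2050, 848102]ᵀ.
det = 6·282658 − 682² = 1230824.
a = (2050·282658 − 682·848102)/1230824 = 601/709; b = (6·848102 − 682·2050)/1230824 = 65902/21979.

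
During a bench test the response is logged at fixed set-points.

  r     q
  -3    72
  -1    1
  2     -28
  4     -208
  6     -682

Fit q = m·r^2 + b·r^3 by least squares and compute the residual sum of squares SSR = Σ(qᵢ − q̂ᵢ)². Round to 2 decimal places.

Compute the Gram sums: Σr^2·r^2 = 1650, Σr^2·r^3 = 8588, Σr^3·r^3 = 51546.
And Σr^2·q = -27343, Σr^3·q = -162793.
Normal equations: [[1650, 8588]; [8588, 51546]]·[m, b]ᵀ = [-27343, -162793]ᵀ.
Δ = 1650·51546 − 8588² = 11297156.
m = ((-27343)·51546 − 8588·(-162793))/11297156 = -436769/434506; b = (1650·(-162793) − 8588·(-27343))/11297156 = -1299491/434506.
Residuals: 64548/217253, -214108/217253, -11582/217253, -110760/217253, 40324/217253; SSR = 294756/217253.

SSR = 1.36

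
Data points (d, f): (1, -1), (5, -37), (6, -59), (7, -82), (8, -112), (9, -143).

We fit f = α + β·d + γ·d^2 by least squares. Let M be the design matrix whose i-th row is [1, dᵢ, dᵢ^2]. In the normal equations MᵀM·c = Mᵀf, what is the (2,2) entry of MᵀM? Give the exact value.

256

Row 2 ↔ basis d, column 2 ↔ basis d, so (MᵀM)_{2,2} = Σᵢ (d)·(d) = (1)·(1) + (5)·(5) + (6)·(6) + (7)·(7) + (8)·(8) + (9)·(9) = 256.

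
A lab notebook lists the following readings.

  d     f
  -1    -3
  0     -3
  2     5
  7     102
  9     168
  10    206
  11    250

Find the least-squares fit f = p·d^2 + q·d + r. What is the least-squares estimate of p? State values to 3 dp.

p = 2.009

Setting ∂/∂p … = 0 gives: 33620·p + 3410·q + 356·r = 69473;  3410·p + 356·q + 38·r = 7049;  356·p + 38·q + 7·r = 725.
(Σd^2·d^2 = 33620, Σd^2·d = 3410, Σd^2 = 356, Σd·d = 356, Σd = 38, Σ1 = 7, Σd^2·f = 69473, Σd·f = 7049, Σf = 725.)
Row-reducing yields p = 328141/163334, q = 158305/163334, r = -315474/81667.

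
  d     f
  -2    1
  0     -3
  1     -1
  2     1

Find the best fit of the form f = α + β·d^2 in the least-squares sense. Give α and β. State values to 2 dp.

Entries of MᵀM: Σ1 = 4, Σd^2 = 9, Σd^2·d^2 = 33.
Moment sums: Σf = -2, Σd^2·f = 7.
So MᵀM·[α, β]ᵀ = Mᵀf: [[4, 9]; [9, 33]]·[α, β]ᵀ = [-2, 7]ᵀ.
det = 4·33 − 9² = 51.
α = ((-2)·33 − 9·7)/51 = -43/17; β = (4·7 − 9·(-2))/51 = 46/51.

α = -2.53, β = 0.90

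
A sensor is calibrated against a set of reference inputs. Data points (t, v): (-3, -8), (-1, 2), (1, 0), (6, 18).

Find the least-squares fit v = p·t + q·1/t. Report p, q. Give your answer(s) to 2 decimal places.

p = 3.12, q = -4.11

With design matrix A, AᵀA = [[47, 4]; [4, 77/36]] and Aᵀv = [130, 11/3]ᵀ.
Determinant 47·(77/36) − 4² = 3043/36.
p = (130·(77/36) − 4·(11/3))/(3043/36) = 9482/3043; q = (47·(11/3) − 4·130)/(3043/36) = -12516/3043.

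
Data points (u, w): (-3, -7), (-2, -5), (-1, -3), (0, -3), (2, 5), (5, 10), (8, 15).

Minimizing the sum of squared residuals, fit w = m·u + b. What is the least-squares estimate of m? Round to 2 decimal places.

m = 2.08

Compute the Gram sums: Σu·u = 107, Σu = 9, Σ1 = 7.
For Mᵀw: Σu·w = 214, Σw = 12.
MᵀM·[m, b]ᵀ = Mᵀw becomes [[107, 9]; [9, 7]]·[m, b]ᵀ = [214, 12]ᵀ.
det = 107·7 − 9² = 668.
m = (214·7 − 9·12)/668 = 695/334; b = (107·12 − 9·214)/668 = -321/334.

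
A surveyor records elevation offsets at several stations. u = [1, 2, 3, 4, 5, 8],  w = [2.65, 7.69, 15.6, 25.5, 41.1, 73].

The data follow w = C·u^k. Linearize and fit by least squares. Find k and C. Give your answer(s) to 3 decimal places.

Linearized form: ln w = k·ln u + ln C. From the 6 transformed points,
Σln u = 6.8669, Σ(ln u)² = 10.5236, Σln w = 17.0069, Σln u·ln w = 23.8244.
Equations: 10.5236·k + 6.8669·ln C = 23.8244;  6.8669·k + 6·ln C = 17.0069.
Δ = 10.5236·6 − (6.8669)² = 15.9867; k = (23.8244·6 − 6.8669·17.0069)/15.9867 = 1.63642, ln C = (10.5236·17.0069 − 6.8669·23.8244)/15.9867 = 0.96162, so C = exp(0.96162) = 2.61594.

k = 1.636, C = 2.616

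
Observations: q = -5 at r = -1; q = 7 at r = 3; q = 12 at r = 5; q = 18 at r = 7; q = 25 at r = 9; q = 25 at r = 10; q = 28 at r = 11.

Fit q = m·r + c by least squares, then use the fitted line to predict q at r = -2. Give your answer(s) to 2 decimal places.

Sums needed: Σr·r = 386, Σr = 44, Σ1 = 7.
Moment sums: Σr·q = 995, Σq = 110.
Normal equations: [[386, 44]; [44, 7]]·[m, c]ᵀ = [995, 110]ᵀ.
Determinant 386·7 − 44² = 766.
m = (995·7 − 44·110)/766 = 2125/766; c = (386·110 − 44·995)/766 = -660/383.
At r = -2: q̂ = (2125/766)·(-2) + (-660/383)·(1) = -2785/383.

q̂ = -7.27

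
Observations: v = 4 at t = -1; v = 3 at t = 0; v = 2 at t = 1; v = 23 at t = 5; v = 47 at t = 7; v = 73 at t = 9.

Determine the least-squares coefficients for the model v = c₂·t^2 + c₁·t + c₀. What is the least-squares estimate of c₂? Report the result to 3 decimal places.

c₂ = 0.920

From the data, Σt^2·t^2 = 9589, Σt^2·t = 1197, Σt^2 = 157, Σt·t = 157, Σt = 21, Σ1 = 6.
And Σt^2·v = 8797, Σt·v = 1099, Σv = 152.
Inverting the 3×3 Gram matrix, [c₂, c₁, c₀]ᵀ = [105929/115180, -7861/23036, 70913/28795]ᵀ.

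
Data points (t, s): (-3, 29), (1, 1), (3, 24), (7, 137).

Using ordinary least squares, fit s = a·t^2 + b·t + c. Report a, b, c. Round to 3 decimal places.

a = 2.938, b = -0.923, c = -0.341

Compute the Gram sums: Σt^2·t^2 = 2564, Σt^2·t = 344, Σt^2 = 68, Σt·t = 68, Σt = 8, Σ1 = 4.
Right-hand side: Σt^2·s = 7191, Σt·s = 945, Σs = 191.
Normal equations: [[2564, 344, 68]; [344, 68, 8]; [68, 8, 4]]·[a, b, c]ᵀ = [7191, 945, 191]ᵀ.
Solving the 3×3 system (Gaussian elimination) gives a = 47/16, b = -12/13, c = -71/208.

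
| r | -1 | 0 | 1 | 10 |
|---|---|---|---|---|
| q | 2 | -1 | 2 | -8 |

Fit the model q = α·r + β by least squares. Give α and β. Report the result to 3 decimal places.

Setting ∂/∂α … = 0 gives: 102·α + 10·β = -80;  10·α + 4·β = -5.
(Σr·r = 102, Σr = 10, Σ1 = 4, Σr·q = -80, Σq = -5.)
Eliminating β: 4·(row 1) − 10·(row 2) gives 308·α = 4·(-80) − 10·(-5) = -270, so α = -135/154.
Then β = ((-5) − 10·(-135/154))/4 = 145/154.

α = -0.877, β = 0.942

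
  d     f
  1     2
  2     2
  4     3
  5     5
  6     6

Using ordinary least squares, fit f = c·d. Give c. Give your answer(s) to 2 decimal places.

c = 0.96

Normal-equation sums: Σd·d = 82.
And Σd·f = 79.
So AᵀA·[c]ᵀ = Aᵀf: [[82]]·[c]ᵀ = [79]ᵀ.
Hence c = 79 / 82 ≈ 0.963415.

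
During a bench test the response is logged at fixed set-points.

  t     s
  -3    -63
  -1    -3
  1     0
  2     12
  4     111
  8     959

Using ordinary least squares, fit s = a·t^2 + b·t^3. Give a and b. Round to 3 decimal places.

The normal equations are: 4451·a + 33581·b = 62630;  33581·a + 267035·b = 499912.
Determinant 4451·267035 − 33581² = 60889224.
a = (62630·267035 − 33581·499912)/60889224 = -31571411/30444612; b = (4451·499912 − 33581·62630)/60889224 = 60965141/30444612.

a = -1.037, b = 2.002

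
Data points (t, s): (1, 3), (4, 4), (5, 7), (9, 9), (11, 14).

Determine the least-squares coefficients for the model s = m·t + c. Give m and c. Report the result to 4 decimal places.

m = 1.0469, c = 1.1188

With design matrix M, MᵀM = [[244, 30]; [30, 5]] and Mᵀs = [289, 37]ᵀ.
Eliminating c: 5·(row 1) − 30·(row 2) gives 320·m = 5·289 − 30·37 = 335, so m = 67/64.
Then c = (37 − 30·(67/64))/5 = 179/160.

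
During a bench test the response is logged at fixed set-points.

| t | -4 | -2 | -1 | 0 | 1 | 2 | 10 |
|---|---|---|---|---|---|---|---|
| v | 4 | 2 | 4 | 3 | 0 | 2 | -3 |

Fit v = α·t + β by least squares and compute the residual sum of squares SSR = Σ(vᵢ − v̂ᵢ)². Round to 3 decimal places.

Forming XᵀX = [[126, 6]; [6, 7]] and Xᵀv = [-50, 12]ᵀ gives XᵀX·[α, β]ᵀ = Xᵀv.
det = 126·7 − 6² = 846.
α = ((-50)·7 − 6·12)/846 = -211/423; β = (126·12 − 6·(-50))/846 = 302/141.
Residuals: -58/423, -482/423, 575/423, 121/141, -695/423, 362/423, -65/423; SSR = 3112/423.

SSR = 7.357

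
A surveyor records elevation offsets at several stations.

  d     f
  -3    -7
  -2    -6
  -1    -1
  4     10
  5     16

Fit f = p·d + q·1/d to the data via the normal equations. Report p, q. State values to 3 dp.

p = 2.977, q = -1.949

From the data, Σd·d = 55, Σd·1/d = 5, Σ1/d·1/d = 5269/3600.
Right-hand side: Σd·f = 154, Σ1/d·f = 361/30.
MᵀM·[p, q]ᵀ = Mᵀf becomes [[55, 5]; [5, 5269/3600]]·[p, q]ᵀ = [154, 361/30]ᵀ.
det = 55·(5269/3600) − 5² = 39959/720.
p = (154·(5269/3600) − 5·(361/30))/(39959/720) = 594826/199795; q = (55·(361/30) − 5·154)/(39959/720) = -77880/39959.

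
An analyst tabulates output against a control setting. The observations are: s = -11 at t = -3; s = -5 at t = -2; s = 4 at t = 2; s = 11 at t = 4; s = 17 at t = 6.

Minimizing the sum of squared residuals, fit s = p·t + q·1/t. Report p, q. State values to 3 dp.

The normal equations are: 69·p + 5·q = 197;  5·p + (101/144)·q = 55/4.
Δ = 69·(101/144) − 5² = 1123/48.
p = (197·(101/144) − 5·(55/4))/(1123/48) = 9997/3369; q = (69·(55/4) − 5·197)/(1123/48) = -1740/1123.

p = 2.967, q = -1.549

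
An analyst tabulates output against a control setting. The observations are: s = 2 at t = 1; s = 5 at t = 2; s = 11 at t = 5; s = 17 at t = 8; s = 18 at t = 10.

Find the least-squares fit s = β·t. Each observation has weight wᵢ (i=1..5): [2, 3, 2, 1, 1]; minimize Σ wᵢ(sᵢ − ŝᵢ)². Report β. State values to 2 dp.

Normal-equation sums: Σwᵢ·t·t = 228.
Right-hand side: Σwᵢ·t·s = 460.
So XᵀWX·[β]ᵀ = XᵀWs: [[228]]·[β]ᵀ = [460]ᵀ.
β = 460/228 = 2.01754.

β = 2.02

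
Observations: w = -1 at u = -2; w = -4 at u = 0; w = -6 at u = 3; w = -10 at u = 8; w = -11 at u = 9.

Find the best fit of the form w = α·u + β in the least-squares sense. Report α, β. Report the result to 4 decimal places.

α = -0.8562, β = -3.3176

Setting ∂/∂α … = 0 gives: 158·α + 18·β = -195;  18·α + 5·β = -32.
(Σu·u = 158, Σu = 18, Σ1 = 5, Σu·w = -195, Σw = -32.)
det = 158·5 − 18² = 466.
α = ((-195)·5 − 18·(-32))/466 = -399/466; β = (158·(-32) − 18·(-195))/466 = -773/233.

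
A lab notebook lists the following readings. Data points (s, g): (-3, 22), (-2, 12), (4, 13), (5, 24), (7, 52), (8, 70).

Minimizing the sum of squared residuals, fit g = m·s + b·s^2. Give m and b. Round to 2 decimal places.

Normal-equation sums: Σs·s = 167, Σs·s^2 = 1009, Σs^2·s^2 = 7475.
Moment sums: Σs·g = 1006, Σs^2·g = 8082.
XᵀX·[m, b]ᵀ = Xᵀg becomes [[167, 1009]; [1009, 7475]]·[m, b]ᵀ = [1006, 8082]ᵀ.
Eliminating b: 7475·(row 1) − 1009·(row 2) gives 230244·m = 7475·1006 − 1009·8082 = -634888, so m = -158722/57561.
Then b = (8082 − 1009·(-158722/57561))/7475 = 83660/57561.

m = -2.76, b = 1.45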